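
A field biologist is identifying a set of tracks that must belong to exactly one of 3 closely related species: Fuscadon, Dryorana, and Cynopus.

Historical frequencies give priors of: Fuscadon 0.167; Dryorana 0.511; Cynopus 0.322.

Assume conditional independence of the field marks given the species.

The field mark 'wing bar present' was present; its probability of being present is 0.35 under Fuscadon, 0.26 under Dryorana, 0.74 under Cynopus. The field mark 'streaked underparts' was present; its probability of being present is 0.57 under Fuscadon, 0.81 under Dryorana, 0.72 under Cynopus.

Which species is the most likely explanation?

For each hypothesis, the unnormalized posterior weight is prior × product of the field mark likelihoods:
  Fuscadon: 0.167 × 0.35 × 0.57 = 0.033316
  Dryorana: 0.511 × 0.26 × 0.81 = 0.10762
  Cynopus: 0.322 × 0.74 × 0.72 = 0.17156
The unnormalized weights sum to 0.31249.
P(Fuscadon | evidence) ≈ 0.033316 / 0.31249 ≈ 0.107
P(Dryorana | evidence) ≈ 0.10762 / 0.31249 ≈ 0.344
P(Cynopus | evidence) ≈ 0.17156 / 0.31249 ≈ 0.549
The largest is 0.549, so Cynopus is most probable.

Cynopus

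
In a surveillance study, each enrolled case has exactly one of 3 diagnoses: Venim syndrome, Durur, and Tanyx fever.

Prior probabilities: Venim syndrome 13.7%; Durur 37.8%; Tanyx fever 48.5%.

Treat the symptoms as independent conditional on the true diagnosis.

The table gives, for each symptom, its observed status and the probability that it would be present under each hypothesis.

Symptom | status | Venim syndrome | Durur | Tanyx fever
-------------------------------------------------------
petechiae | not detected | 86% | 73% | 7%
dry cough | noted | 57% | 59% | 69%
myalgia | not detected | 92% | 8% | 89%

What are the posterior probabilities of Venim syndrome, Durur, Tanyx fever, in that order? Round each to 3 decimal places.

0.010, 0.612, 0.378

By Bayes' rule with conditional independence, the unnormalized weight for each hypothesis is prior × ∏ likelihoods (using 1 − P(present | H) for each absent symptom):
  Venim syndrome: 0.137 × (1 − 0.86) × 0.57 × (1 − 0.92) = 0.00087461
  Durur: 0.378 × (1 − 0.73) × 0.59 × (1 − 0.08) = 0.055398
  Tanyx fever: 0.485 × (1 − 0.07) × 0.69 × (1 − 0.89) = 0.034235
Normalizing constant Z = 0.00087461 + 0.055398 + 0.034235 = 0.090507.
P(Venim syndrome | evidence) = 0.00087461 / 0.090507 ≈ 0.010
P(Durur | evidence) = 0.055398 / 0.090507 ≈ 0.612
P(Tanyx fever | evidence) = 0.034235 / 0.090507 ≈ 0.378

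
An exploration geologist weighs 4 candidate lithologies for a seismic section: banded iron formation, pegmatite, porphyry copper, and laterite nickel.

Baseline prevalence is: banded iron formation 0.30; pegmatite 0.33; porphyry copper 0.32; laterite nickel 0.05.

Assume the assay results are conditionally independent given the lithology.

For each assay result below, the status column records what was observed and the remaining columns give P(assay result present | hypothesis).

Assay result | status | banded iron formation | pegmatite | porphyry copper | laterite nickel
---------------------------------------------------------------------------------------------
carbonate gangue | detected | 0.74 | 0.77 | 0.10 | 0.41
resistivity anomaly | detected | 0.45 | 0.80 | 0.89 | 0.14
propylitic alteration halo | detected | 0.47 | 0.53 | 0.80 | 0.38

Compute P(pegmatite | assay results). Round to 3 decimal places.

By Bayes' rule with conditional independence, the unnormalized weight for each hypothesis is prior × ∏ likelihoods:
  banded iron formation: 0.30 × 0.74 × 0.45 × 0.47 = 0.046953
  pegmatite: 0.33 × 0.77 × 0.80 × 0.53 = 0.10774
  porphyry copper: 0.32 × 0.10 × 0.89 × 0.80 = 0.022784
  laterite nickel: 0.05 × 0.41 × 0.14 × 0.38 = 0.0010906
Normalizing constant Z = 0.046953 + 0.10774 + 0.022784 + 0.0010906 = 0.17857.
P(pegmatite | evidence) = 0.10774 / 0.17857 ≈ 0.603.

0.603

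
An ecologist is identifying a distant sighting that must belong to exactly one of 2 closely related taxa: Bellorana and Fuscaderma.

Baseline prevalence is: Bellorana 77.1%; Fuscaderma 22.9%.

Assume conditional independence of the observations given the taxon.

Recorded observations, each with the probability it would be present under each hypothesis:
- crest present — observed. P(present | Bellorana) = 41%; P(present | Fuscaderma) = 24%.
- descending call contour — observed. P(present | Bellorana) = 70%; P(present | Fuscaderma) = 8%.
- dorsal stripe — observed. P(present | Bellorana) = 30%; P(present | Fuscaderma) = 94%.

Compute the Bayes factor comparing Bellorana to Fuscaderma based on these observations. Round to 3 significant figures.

Joint likelihood of the evidence pattern under each hypothesis:
  Bellorana: 0.41 × 0.70 × 0.30 = 0.0861
  Fuscaderma: 0.24 × 0.08 × 0.94 = 0.018048
Bayes factor = 0.0861 / 0.018048 ≈ 4.77

4.77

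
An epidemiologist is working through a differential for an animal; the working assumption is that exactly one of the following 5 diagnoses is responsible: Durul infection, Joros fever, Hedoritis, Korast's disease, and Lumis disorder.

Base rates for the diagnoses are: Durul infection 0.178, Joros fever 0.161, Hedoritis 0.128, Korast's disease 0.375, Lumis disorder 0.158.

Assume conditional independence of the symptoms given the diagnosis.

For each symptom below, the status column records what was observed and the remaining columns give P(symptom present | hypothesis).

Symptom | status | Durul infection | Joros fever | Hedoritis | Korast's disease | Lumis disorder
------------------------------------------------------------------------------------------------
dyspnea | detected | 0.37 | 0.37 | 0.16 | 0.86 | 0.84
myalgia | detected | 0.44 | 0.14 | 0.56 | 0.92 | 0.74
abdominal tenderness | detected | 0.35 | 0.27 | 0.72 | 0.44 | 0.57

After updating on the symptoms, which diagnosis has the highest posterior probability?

Multiply each prior by the joint likelihood of the symptom pattern:
  Durul infection: 0.178 × 0.37 × 0.44 × 0.35 = 0.010142
  Joros fever: 0.161 × 0.37 × 0.14 × 0.27 = 0.0022517
  Hedoritis: 0.128 × 0.16 × 0.56 × 0.72 = 0.0082575
  Korast's disease: 0.375 × 0.86 × 0.92 × 0.44 = 0.13055
  Lumis disorder: 0.158 × 0.84 × 0.74 × 0.57 = 0.055981
Marginal likelihood of the evidence = 0.20718.
P(Durul infection | evidence) ≈ 0.010142 / 0.20718 ≈ 0.049
P(Joros fever | evidence) ≈ 0.0022517 / 0.20718 ≈ 0.011
P(Hedoritis | evidence) ≈ 0.0082575 / 0.20718 ≈ 0.040
P(Korast's disease | evidence) ≈ 0.13055 / 0.20718 ≈ 0.630
P(Lumis disorder | evidence) ≈ 0.055981 / 0.20718 ≈ 0.270
The largest is 0.630, so Korast's disease is most probable.

Korast's disease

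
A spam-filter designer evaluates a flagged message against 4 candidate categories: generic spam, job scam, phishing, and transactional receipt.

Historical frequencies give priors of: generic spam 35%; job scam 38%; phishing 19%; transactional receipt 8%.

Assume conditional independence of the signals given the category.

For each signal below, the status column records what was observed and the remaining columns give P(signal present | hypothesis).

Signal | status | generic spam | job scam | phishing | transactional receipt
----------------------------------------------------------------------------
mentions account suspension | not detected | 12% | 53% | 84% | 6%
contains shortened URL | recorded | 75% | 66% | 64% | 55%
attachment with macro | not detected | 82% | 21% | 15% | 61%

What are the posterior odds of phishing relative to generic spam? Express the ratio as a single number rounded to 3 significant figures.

The normalizing constant cancels in an odds ratio, so compute prior × likelihood for the two hypotheses only (using 1 − P(present | H) for each absent signal):
  phishing: 0.19 × (1 − 0.84) × 0.64 × (1 − 0.15) = 0.016538
  generic spam: 0.35 × (1 − 0.12) × 0.75 × (1 − 0.82) = 0.04158
Posterior odds = 0.016538 / 0.04158 ≈ 0.398.

0.398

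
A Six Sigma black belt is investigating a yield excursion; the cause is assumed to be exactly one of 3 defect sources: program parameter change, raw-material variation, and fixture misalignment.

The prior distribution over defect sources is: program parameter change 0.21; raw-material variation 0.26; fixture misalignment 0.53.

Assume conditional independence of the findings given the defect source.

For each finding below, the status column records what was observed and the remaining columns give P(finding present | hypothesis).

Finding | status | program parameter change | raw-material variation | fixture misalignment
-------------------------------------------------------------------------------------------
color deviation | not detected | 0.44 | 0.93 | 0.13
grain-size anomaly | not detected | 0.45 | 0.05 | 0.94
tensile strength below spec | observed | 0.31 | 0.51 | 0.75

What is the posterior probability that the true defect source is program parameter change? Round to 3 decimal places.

0.404

By Bayes' rule with conditional independence, the unnormalized weight for each hypothesis is prior × ∏ likelihoods (using 1 − P(present | H) for each absent finding):
  program parameter change: 0.21 × (1 − 0.44) × (1 − 0.45) × 0.31 = 0.020051
  raw-material variation: 0.26 × (1 − 0.93) × (1 − 0.05) × 0.51 = 0.0088179
  fixture misalignment: 0.53 × (1 − 0.13) × (1 − 0.94) × 0.75 = 0.02075
The unnormalized weights sum to 0.049618.
P(program parameter change | evidence) = 0.020051 / 0.049618 ≈ 0.404.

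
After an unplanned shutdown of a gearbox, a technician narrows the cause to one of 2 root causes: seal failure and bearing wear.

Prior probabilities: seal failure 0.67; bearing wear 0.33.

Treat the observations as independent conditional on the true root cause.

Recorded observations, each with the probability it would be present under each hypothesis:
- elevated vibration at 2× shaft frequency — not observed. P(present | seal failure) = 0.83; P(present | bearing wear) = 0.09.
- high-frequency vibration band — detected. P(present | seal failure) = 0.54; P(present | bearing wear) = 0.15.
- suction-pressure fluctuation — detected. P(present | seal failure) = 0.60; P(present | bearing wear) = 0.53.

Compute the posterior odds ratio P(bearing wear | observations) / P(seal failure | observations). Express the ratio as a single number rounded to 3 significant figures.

Posterior odds equal prior odds times the likelihood ratio; only the two competing hypotheses matter (using 1 − P(present | H) for each absent observation).
  bearing wear: 0.33 × (1 − 0.09) × 0.15 × 0.53 = 0.023874
  seal failure: 0.67 × (1 − 0.83) × 0.54 × 0.60 = 0.036904
Posterior odds = 0.023874 / 0.036904 ≈ 0.647.

0.647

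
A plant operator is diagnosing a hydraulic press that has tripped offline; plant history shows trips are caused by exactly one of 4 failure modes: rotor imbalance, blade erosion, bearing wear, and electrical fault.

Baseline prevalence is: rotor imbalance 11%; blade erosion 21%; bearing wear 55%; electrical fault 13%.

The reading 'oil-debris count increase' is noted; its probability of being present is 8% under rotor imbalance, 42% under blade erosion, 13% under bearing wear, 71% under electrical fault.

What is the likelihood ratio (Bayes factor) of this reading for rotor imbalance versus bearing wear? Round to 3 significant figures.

0.615

Likelihood of this reading under each hypothesis:
  rotor imbalance: 0.08
  bearing wear: 0.13
Bayes factor = 0.08 / 0.13 ≈ 0.615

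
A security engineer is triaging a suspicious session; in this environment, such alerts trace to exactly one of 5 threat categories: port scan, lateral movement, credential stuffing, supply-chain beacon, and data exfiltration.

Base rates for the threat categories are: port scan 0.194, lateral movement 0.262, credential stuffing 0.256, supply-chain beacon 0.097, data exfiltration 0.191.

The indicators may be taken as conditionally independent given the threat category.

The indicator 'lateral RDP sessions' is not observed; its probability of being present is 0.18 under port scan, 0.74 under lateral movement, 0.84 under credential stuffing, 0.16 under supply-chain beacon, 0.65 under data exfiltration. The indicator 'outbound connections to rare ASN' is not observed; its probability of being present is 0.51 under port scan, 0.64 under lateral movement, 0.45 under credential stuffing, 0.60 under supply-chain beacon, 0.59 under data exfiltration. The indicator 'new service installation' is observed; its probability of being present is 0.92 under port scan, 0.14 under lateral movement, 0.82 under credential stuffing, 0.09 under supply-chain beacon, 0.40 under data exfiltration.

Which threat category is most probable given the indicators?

port scan

For each hypothesis, the unnormalized posterior weight is prior × product of the indicator likelihoods (using 1 − P(present | H) for each absent indicator):
  port scan: 0.194 × (1 − 0.18) × (1 − 0.51) × 0.92 = 0.071713
  lateral movement: 0.262 × (1 − 0.74) × (1 − 0.64) × 0.14 = 0.0034332
  credential stuffing: 0.256 × (1 − 0.84) × (1 − 0.45) × 0.82 = 0.018473
  supply-chain beacon: 0.097 × (1 − 0.16) × (1 − 0.60) × 0.09 = 0.0029333
  data exfiltration: 0.191 × (1 − 0.65) × (1 − 0.59) × 0.40 = 0.010963
The unnormalized weights sum to 0.10752.
P(port scan | evidence) ≈ 0.071713 / 0.10752 ≈ 0.667
P(lateral movement | evidence) ≈ 0.0034332 / 0.10752 ≈ 0.032
P(credential stuffing | evidence) ≈ 0.018473 / 0.10752 ≈ 0.172
P(supply-chain beacon | evidence) ≈ 0.0029333 / 0.10752 ≈ 0.027
P(data exfiltration | evidence) ≈ 0.010963 / 0.10752 ≈ 0.102
The largest is 0.667, so port scan is most probable.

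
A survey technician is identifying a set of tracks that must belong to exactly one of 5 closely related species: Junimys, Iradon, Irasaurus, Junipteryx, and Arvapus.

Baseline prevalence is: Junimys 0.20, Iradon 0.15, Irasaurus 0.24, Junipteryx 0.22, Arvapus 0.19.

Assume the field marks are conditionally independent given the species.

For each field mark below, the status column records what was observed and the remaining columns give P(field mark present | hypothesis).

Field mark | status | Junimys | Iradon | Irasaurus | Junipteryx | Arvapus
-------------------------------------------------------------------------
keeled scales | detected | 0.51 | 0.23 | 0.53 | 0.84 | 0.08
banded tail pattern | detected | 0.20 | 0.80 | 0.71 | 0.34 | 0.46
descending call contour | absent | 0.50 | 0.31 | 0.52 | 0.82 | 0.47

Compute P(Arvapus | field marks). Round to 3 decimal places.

Multiply each prior by the joint likelihood of the field mark pattern (using 1 − P(present | H) for each absent field mark):
  Junimys: 0.20 × 0.51 × 0.20 × (1 − 0.50) = 0.0102
  Iradon: 0.15 × 0.23 × 0.80 × (1 − 0.31) = 0.019044
  Irasaurus: 0.24 × 0.53 × 0.71 × (1 − 0.52) = 0.04335
  Junipteryx: 0.22 × 0.84 × 0.34 × (1 − 0.82) = 0.01131
  Arvapus: 0.19 × 0.08 × 0.46 × (1 − 0.47) = 0.0037058
Marginal likelihood of the evidence = 0.087609.
P(Arvapus | evidence) = 0.0037058 / 0.087609 ≈ 0.042.

0.042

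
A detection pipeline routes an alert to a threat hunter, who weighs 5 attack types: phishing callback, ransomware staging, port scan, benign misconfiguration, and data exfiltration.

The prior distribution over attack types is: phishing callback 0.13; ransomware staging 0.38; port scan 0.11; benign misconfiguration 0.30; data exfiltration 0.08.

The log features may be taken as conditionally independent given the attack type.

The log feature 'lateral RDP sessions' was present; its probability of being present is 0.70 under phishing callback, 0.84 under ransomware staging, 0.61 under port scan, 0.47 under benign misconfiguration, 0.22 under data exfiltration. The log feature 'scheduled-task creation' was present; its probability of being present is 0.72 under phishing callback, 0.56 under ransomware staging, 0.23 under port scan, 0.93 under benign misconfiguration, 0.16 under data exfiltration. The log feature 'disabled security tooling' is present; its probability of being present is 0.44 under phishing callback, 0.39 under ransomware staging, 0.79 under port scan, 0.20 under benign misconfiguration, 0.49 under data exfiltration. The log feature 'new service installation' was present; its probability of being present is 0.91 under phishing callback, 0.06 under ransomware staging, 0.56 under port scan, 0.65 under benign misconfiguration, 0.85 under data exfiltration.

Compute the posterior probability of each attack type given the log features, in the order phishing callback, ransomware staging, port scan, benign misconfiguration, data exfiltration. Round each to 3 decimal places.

By Bayes' rule with conditional independence, the unnormalized weight for each hypothesis is prior × ∏ likelihoods:
  phishing callback: 0.13 × 0.70 × 0.72 × 0.44 × 0.91 = 0.026234
  ransomware staging: 0.38 × 0.84 × 0.56 × 0.39 × 0.06 = 0.0041828
  port scan: 0.11 × 0.61 × 0.23 × 0.79 × 0.56 = 0.0068276
  benign misconfiguration: 0.30 × 0.47 × 0.93 × 0.20 × 0.65 = 0.017047
  data exfiltration: 0.08 × 0.22 × 0.16 × 0.49 × 0.85 = 0.0011729
Normalizing constant Z = 0.026234 + 0.0041828 + 0.0068276 + 0.017047 + 0.0011729 = 0.055464.
P(phishing callback | evidence) = 0.026234 / 0.055464 ≈ 0.473
P(ransomware staging | evidence) = 0.0041828 / 0.055464 ≈ 0.075
P(port scan | evidence) = 0.0068276 / 0.055464 ≈ 0.123
P(benign misconfiguration | evidence) = 0.017047 / 0.055464 ≈ 0.307
P(data exfiltration | evidence) = 0.0011729 / 0.055464 ≈ 0.021

0.473, 0.075, 0.123, 0.307, 0.021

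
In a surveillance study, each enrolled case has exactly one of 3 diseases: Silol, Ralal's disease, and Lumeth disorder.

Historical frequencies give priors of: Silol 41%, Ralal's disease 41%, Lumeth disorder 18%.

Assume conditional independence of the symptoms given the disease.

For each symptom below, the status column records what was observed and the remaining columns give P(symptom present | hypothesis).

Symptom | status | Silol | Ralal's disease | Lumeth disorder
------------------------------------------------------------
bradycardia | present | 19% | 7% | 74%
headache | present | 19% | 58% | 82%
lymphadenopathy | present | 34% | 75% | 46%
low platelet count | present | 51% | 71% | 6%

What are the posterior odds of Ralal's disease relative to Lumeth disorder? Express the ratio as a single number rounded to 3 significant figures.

2.94

The normalizing constant cancels in an odds ratio, so compute prior × likelihood for the two hypotheses only:
  Ralal's disease: 0.41 × 0.07 × 0.58 × 0.75 × 0.71 = 0.008864
  Lumeth disorder: 0.18 × 0.74 × 0.82 × 0.46 × 0.06 = 0.0030146
Posterior odds = 0.008864 / 0.0030146 ≈ 2.94.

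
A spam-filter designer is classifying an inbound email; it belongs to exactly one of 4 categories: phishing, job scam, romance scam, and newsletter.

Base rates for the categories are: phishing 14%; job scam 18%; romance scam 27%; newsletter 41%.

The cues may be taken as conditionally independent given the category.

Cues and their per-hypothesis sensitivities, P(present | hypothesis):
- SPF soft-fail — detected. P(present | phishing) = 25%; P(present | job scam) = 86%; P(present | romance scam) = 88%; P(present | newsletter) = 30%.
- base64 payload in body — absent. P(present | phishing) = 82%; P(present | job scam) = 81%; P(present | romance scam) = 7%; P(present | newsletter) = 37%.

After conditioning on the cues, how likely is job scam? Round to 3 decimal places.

For each hypothesis, the unnormalized posterior weight is prior × product of the cue likelihoods (using 1 − P(present | H) for each absent cue):
  phishing: 0.14 × 0.25 × (1 − 0.82) = 0.0063
  job scam: 0.18 × 0.86 × (1 − 0.81) = 0.029412
  romance scam: 0.27 × 0.88 × (1 − 0.07) = 0.22097
  newsletter: 0.41 × 0.30 × (1 − 0.37) = 0.07749
The unnormalized weights sum to 0.33417.
P(job scam | evidence) = 0.029412 / 0.33417 ≈ 0.088.

0.088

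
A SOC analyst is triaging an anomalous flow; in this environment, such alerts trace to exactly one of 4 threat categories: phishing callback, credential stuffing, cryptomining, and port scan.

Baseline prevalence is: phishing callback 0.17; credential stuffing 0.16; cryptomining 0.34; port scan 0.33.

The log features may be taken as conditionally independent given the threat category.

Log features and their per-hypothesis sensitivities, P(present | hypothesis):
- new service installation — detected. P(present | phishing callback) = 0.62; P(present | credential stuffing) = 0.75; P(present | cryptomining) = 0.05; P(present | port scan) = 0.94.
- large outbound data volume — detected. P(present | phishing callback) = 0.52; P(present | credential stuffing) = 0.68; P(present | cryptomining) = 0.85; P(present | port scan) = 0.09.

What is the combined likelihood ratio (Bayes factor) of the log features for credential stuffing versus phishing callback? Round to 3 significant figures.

1.58

Joint likelihood of the log feature pattern under each hypothesis:
  credential stuffing: 0.75 × 0.68 = 0.51
  phishing callback: 0.62 × 0.52 = 0.3224
Bayes factor = 0.51 / 0.3224 ≈ 1.58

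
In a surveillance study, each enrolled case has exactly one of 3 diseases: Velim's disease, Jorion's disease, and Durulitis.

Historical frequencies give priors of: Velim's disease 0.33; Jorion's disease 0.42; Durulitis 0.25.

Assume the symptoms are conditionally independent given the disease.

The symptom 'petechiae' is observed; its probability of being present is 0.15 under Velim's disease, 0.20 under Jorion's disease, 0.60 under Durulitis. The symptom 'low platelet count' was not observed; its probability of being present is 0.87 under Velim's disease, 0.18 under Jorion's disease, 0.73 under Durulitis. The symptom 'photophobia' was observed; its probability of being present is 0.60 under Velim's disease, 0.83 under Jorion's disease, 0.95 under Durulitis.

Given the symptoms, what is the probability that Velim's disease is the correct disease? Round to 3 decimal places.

0.039

Multiply each prior by the joint likelihood of the symptom pattern (using 1 − P(present | H) for each absent symptom):
  Velim's disease: 0.33 × 0.15 × (1 − 0.87) × 0.60 = 0.003861
  Jorion's disease: 0.42 × 0.20 × (1 − 0.18) × 0.83 = 0.05717
  Durulitis: 0.25 × 0.60 × (1 − 0.73) × 0.95 = 0.038475
Normalizing constant Z = 0.003861 + 0.05717 + 0.038475 = 0.099506.
P(Velim's disease | evidence) = 0.003861 / 0.099506 ≈ 0.039.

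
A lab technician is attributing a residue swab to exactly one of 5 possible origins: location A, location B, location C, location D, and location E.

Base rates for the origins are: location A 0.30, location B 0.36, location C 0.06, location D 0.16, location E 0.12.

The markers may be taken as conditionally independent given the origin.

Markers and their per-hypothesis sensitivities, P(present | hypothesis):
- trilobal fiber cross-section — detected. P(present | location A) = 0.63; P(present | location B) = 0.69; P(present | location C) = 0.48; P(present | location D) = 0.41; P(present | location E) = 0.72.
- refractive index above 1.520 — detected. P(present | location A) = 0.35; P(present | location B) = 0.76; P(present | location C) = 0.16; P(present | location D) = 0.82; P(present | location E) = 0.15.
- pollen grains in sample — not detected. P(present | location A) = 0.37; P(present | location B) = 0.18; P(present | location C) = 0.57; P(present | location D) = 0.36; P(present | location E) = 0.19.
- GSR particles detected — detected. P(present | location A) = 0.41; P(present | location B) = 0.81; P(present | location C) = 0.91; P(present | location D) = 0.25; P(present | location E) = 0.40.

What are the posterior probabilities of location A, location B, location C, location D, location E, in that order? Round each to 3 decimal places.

0.109, 0.798, 0.011, 0.055, 0.027

For each hypothesis, the unnormalized posterior weight is prior × product of the marker likelihoods (using 1 − P(present | H) for each absent marker):
  location A: 0.30 × 0.63 × 0.35 × (1 − 0.37) × 0.41 = 0.017087
  location B: 0.36 × 0.69 × 0.76 × (1 − 0.18) × 0.81 = 0.12539
  location C: 0.06 × 0.48 × 0.16 × (1 − 0.57) × 0.91 = 0.0018031
  location D: 0.16 × 0.41 × 0.82 × (1 − 0.36) × 0.25 = 0.0086067
  location E: 0.12 × 0.72 × 0.15 × (1 − 0.19) × 0.40 = 0.004199
Marginal likelihood of the evidence = 0.15709.
P(location A | evidence) = 0.017087 / 0.15709 ≈ 0.109
P(location B | evidence) = 0.12539 / 0.15709 ≈ 0.798
P(location C | evidence) = 0.0018031 / 0.15709 ≈ 0.011
P(location D | evidence) = 0.0086067 / 0.15709 ≈ 0.055
P(location E | evidence) = 0.004199 / 0.15709 ≈ 0.027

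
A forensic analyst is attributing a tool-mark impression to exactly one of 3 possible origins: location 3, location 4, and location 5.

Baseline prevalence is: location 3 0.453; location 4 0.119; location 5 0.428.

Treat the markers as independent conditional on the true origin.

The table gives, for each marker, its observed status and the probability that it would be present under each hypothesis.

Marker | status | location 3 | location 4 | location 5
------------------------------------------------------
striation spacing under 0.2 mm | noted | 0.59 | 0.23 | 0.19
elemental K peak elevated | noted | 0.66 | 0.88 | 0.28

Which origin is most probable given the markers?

By Bayes' rule with conditional independence, the unnormalized weight for each hypothesis is prior × ∏ likelihoods:
  location 3: 0.453 × 0.59 × 0.66 = 0.1764
  location 4: 0.119 × 0.23 × 0.88 = 0.024086
  location 5: 0.428 × 0.19 × 0.28 = 0.02277
Marginal likelihood of the evidence = 0.22325.
P(location 3 | evidence) ≈ 0.1764 / 0.22325 ≈ 0.790
P(location 4 | evidence) ≈ 0.024086 / 0.22325 ≈ 0.108
P(location 5 | evidence) ≈ 0.02277 / 0.22325 ≈ 0.102
The largest is 0.790, so location 3 is most probable.

location 3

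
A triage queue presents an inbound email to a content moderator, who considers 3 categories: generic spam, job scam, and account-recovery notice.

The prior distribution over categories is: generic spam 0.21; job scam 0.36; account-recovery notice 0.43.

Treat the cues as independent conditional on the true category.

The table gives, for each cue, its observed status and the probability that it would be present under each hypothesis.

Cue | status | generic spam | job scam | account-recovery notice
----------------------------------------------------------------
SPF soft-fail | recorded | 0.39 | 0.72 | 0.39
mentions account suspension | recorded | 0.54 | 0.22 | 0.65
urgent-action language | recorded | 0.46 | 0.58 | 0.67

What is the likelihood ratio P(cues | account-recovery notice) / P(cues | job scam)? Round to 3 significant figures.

Take the product of per-cue likelihoods under each hypothesis, then divide.
  account-recovery notice: 0.39 × 0.65 × 0.67 = 0.16985
  job scam: 0.72 × 0.22 × 0.58 = 0.091872
Bayes factor = 0.16985 / 0.091872 ≈ 1.85

1.85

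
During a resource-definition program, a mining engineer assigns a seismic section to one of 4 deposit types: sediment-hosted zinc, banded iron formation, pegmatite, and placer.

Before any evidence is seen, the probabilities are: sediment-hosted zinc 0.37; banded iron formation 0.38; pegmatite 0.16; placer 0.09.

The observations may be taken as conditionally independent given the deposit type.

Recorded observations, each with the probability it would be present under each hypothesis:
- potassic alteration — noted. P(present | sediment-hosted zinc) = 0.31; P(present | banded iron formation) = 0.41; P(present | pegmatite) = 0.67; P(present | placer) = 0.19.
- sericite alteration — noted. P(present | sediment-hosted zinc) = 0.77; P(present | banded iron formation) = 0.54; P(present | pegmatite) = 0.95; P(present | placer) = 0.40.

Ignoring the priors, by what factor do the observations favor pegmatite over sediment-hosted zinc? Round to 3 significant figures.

2.67

The Bayes factor is the ratio of the joint likelihoods of the evidence pattern under the two hypotheses.
  pegmatite: 0.67 × 0.95 = 0.6365
  sediment-hosted zinc: 0.31 × 0.77 = 0.2387
Bayes factor = 0.6365 / 0.2387 ≈ 2.67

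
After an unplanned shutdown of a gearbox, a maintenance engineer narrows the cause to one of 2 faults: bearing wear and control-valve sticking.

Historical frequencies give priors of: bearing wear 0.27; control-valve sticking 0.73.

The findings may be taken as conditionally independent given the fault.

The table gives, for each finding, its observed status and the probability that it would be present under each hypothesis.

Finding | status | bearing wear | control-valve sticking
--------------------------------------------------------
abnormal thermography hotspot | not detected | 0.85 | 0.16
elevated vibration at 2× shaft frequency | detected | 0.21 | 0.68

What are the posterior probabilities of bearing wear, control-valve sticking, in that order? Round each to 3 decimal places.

0.020, 0.980

For each hypothesis, the unnormalized posterior weight is prior × product of the finding likelihoods (using 1 − P(present | H) for each absent finding):
  bearing wear: 0.27 × (1 − 0.85) × 0.21 = 0.008505
  control-valve sticking: 0.73 × (1 − 0.16) × 0.68 = 0.41698
Marginal likelihood of the evidence = 0.42548.
P(bearing wear | evidence) = 0.008505 / 0.42548 ≈ 0.020
P(control-valve sticking | evidence) = 0.41698 / 0.42548 ≈ 0.980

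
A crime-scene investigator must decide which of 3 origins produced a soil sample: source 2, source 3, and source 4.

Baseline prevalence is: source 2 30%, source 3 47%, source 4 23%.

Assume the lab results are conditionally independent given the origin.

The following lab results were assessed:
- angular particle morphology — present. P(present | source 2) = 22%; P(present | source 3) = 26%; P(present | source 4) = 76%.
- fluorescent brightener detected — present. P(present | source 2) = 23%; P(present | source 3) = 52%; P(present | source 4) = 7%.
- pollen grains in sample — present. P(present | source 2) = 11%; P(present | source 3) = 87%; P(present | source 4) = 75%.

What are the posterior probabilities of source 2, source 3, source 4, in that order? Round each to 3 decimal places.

0.025, 0.836, 0.139

For each hypothesis, the unnormalized posterior weight is prior × product of the lab result likelihoods:
  source 2: 0.30 × 0.22 × 0.23 × 0.11 = 0.0016698
  source 3: 0.47 × 0.26 × 0.52 × 0.87 = 0.055283
  source 4: 0.23 × 0.76 × 0.07 × 0.75 = 0.009177
The unnormalized weights sum to 0.06613.
P(source 2 | evidence) = 0.0016698 / 0.06613 ≈ 0.025
P(source 3 | evidence) = 0.055283 / 0.06613 ≈ 0.836
P(source 4 | evidence) = 0.009177 / 0.06613 ≈ 0.139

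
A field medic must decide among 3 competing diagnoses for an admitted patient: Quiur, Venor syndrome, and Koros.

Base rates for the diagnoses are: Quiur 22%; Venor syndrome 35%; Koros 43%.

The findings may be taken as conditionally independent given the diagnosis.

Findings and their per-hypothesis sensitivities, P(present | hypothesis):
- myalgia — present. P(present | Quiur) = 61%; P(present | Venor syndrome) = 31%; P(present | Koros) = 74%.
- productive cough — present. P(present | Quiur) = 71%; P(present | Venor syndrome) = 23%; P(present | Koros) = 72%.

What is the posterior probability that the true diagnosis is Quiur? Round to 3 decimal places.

For each hypothesis, the unnormalized posterior weight is prior × product of the finding likelihoods:
  Quiur: 0.22 × 0.61 × 0.71 = 0.095282
  Venor syndrome: 0.35 × 0.31 × 0.23 = 0.024955
  Koros: 0.43 × 0.74 × 0.72 = 0.2291
Marginal likelihood of the evidence = 0.34934.
P(Quiur | evidence) = 0.095282 / 0.34934 ≈ 0.273.

0.273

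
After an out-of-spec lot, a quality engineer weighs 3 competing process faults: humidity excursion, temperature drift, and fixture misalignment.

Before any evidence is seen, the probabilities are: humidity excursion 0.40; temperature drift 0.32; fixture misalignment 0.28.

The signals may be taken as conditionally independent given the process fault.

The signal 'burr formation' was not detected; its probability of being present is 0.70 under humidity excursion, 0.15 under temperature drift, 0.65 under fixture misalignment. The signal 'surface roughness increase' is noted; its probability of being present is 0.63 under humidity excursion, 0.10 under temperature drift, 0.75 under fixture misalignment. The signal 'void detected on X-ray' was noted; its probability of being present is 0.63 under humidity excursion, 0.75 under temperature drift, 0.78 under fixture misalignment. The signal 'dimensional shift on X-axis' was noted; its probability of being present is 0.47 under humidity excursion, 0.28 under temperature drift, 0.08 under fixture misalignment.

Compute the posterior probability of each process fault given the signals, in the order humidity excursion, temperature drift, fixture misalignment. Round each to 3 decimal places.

For each hypothesis, the unnormalized posterior weight is prior × product of the signal likelihoods (using 1 − P(present | H) for each absent signal):
  humidity excursion: 0.40 × (1 − 0.70) × 0.63 × 0.63 × 0.47 = 0.022385
  temperature drift: 0.32 × (1 − 0.15) × 0.10 × 0.75 × 0.28 = 0.005712
  fixture misalignment: 0.28 × (1 − 0.65) × 0.75 × 0.78 × 0.08 = 0.0045864
Marginal likelihood of the evidence = 0.032684.
P(humidity excursion | evidence) = 0.022385 / 0.032684 ≈ 0.685
P(temperature drift | evidence) = 0.005712 / 0.032684 ≈ 0.175
P(fixture misalignment | evidence) = 0.0045864 / 0.032684 ≈ 0.140

0.685, 0.175, 0.140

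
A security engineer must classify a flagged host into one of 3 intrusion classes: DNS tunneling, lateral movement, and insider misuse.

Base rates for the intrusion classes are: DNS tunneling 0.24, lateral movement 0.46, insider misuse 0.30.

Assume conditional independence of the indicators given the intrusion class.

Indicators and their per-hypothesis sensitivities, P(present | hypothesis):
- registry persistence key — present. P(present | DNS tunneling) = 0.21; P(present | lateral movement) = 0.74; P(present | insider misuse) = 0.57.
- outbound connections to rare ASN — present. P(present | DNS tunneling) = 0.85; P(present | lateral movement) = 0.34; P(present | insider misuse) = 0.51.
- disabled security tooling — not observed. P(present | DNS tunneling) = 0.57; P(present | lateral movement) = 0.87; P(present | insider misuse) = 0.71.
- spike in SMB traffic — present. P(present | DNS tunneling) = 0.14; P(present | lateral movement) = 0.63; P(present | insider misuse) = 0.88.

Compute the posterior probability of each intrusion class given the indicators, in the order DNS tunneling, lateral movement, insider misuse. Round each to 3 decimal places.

0.075, 0.276, 0.649

By Bayes' rule with conditional independence, the unnormalized weight for each hypothesis is prior × ∏ likelihoods (using 1 − P(present | H) for each absent indicator):
  DNS tunneling: 0.24 × 0.21 × 0.85 × (1 − 0.57) × 0.14 = 0.002579
  lateral movement: 0.46 × 0.74 × 0.34 × (1 − 0.87) × 0.63 = 0.0094788
  insider misuse: 0.30 × 0.57 × 0.51 × (1 − 0.71) × 0.88 = 0.022256
The unnormalized weights sum to 0.034314.
P(DNS tunneling | evidence) = 0.002579 / 0.034314 ≈ 0.075
P(lateral movement | evidence) = 0.0094788 / 0.034314 ≈ 0.276
P(insider misuse | evidence) = 0.022256 / 0.034314 ≈ 0.649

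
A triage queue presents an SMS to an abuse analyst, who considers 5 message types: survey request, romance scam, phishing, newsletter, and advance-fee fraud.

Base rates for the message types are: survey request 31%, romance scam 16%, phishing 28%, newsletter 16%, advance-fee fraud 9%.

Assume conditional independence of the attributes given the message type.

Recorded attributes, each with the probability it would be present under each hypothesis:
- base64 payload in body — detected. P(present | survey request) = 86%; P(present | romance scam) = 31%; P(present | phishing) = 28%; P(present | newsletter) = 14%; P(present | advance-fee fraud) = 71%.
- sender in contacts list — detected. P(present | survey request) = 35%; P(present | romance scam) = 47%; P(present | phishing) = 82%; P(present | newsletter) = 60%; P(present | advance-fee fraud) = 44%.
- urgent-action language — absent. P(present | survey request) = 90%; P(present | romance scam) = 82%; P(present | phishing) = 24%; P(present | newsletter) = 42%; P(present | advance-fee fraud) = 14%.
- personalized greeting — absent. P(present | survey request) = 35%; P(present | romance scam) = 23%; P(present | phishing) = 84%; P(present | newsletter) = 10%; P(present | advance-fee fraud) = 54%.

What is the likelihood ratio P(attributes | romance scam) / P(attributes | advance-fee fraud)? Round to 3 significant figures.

The Bayes factor is the ratio of the joint likelihoods of the attribute pattern under the two hypotheses (using 1 − P(present | H) for each absent attribute).
  romance scam: 0.31 × 0.47 × (1 − 0.82) × (1 − 0.23) = 0.020194
  advance-fee fraud: 0.71 × 0.44 × (1 − 0.14) × (1 − 0.54) = 0.12359
Bayes factor = 0.020194 / 0.12359 ≈ 0.163

0.163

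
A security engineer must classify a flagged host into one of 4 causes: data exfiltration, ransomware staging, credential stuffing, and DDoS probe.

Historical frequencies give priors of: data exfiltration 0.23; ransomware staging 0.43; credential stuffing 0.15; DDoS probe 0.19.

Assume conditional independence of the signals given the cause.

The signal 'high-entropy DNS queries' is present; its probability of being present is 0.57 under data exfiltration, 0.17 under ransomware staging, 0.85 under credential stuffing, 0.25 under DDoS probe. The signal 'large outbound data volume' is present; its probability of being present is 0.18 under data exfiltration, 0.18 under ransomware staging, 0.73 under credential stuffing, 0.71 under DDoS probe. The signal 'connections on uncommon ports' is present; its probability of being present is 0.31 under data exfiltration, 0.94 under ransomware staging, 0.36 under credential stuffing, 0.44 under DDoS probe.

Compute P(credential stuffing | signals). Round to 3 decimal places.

For each hypothesis, the unnormalized posterior weight is prior × product of the signal likelihoods:
  data exfiltration: 0.23 × 0.57 × 0.18 × 0.31 = 0.0073154
  ransomware staging: 0.43 × 0.17 × 0.18 × 0.94 = 0.012369
  credential stuffing: 0.15 × 0.85 × 0.73 × 0.36 = 0.033507
  DDoS probe: 0.19 × 0.25 × 0.71 × 0.44 = 0.014839
The unnormalized weights sum to 0.06803.
P(credential stuffing | evidence) = 0.033507 / 0.06803 ≈ 0.493.

0.493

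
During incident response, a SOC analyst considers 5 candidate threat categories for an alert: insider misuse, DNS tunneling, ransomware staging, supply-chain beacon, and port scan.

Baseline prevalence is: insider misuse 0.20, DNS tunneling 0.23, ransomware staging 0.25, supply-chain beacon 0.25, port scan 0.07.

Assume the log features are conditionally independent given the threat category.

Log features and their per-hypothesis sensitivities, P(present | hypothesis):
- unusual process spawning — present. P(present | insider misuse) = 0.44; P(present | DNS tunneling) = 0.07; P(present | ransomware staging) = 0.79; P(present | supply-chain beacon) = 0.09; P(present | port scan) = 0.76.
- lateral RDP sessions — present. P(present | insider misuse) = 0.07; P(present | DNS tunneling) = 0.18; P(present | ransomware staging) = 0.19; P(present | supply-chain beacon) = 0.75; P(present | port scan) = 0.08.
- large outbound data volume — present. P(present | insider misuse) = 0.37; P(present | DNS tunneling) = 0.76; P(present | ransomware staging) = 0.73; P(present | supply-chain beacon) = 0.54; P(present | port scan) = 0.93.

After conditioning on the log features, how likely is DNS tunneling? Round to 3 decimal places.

By Bayes' rule with conditional independence, the unnormalized weight for each hypothesis is prior × ∏ likelihoods:
  insider misuse: 0.20 × 0.44 × 0.07 × 0.37 = 0.0022792
  DNS tunneling: 0.23 × 0.07 × 0.18 × 0.76 = 0.0022025
  ransomware staging: 0.25 × 0.79 × 0.19 × 0.73 = 0.027393
  supply-chain beacon: 0.25 × 0.09 × 0.75 × 0.54 = 0.0091125
  port scan: 0.07 × 0.76 × 0.08 × 0.93 = 0.0039581
Marginal likelihood of the evidence = 0.044946.
P(DNS tunneling | evidence) = 0.0022025 / 0.044946 ≈ 0.049.

0.049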